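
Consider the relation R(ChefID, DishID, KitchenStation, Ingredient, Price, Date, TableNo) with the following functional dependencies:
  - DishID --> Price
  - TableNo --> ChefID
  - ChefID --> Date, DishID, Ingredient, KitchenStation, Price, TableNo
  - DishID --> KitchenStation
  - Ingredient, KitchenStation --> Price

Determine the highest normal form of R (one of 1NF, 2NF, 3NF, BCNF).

2NF

Candidate keys: {ChefID}, {TableNo}. Prime attributes: {ChefID, TableNo}.
For DishID --> Price we have {DishID}⁺ = {DishID, KitchenStation, Price}; {DishID} is not a superkey, so BCNF fails.
DishID --> Price has non-prime {Price} on the right and a non-superkey on the left, so 3NF fails.
Every candidate key is a single attribute, so no partial dependency is possible; 2NF holds.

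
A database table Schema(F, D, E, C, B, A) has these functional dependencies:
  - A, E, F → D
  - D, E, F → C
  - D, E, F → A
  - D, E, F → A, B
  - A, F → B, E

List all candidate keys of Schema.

{A, F}, {D, E, F}

Attributes never on any right-hand side: {F} — every candidate key must contain it.
{A, F}⁺ = {A, B, C, D, E, F}, which is every attribute, so {A, F} is a candidate key.
{D, E, F}⁺ = {A, B, C, D, E, F}, which is every attribute, so {D, E, F} is a candidate key.
No proper subset of any of these is a key, and no other minimal superkey exists.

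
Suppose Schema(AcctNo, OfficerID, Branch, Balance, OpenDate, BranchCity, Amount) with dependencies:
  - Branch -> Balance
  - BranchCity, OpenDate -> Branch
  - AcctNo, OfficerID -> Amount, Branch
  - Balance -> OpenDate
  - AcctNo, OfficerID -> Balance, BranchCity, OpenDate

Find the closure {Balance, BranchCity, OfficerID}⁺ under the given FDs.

Start with {Balance, BranchCity, OfficerID}.
Balance -> OpenDate applies; add {OpenDate} → now {Balance, BranchCity, OfficerID, OpenDate}.
BranchCity, OpenDate -> Branch applies; add {Branch} → now {Balance, Branch, BranchCity, OfficerID, OpenDate}.
No further FD applies.

{Balance, Branch, BranchCity, OfficerID, OpenDate}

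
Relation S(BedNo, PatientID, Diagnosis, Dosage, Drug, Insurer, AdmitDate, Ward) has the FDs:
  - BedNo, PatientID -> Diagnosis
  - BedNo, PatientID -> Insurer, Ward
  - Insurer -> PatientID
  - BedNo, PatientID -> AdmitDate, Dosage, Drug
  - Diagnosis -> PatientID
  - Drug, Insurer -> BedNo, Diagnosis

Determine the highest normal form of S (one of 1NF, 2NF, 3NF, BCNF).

3NF

Candidate keys: {BedNo, Diagnosis}, {BedNo, Insurer}, {BedNo, PatientID}, {Drug, Insurer}. Prime attributes: {BedNo, Diagnosis, Drug, Insurer, PatientID}.
Insurer -> PatientID breaks BCNF: {Insurer}⁺ = {Insurer, PatientID}, so {Insurer} is not a superkey.
Its right-hand attributes {PatientID} are all prime, as are those of every other non-superkey FD — the relation is in 3NF.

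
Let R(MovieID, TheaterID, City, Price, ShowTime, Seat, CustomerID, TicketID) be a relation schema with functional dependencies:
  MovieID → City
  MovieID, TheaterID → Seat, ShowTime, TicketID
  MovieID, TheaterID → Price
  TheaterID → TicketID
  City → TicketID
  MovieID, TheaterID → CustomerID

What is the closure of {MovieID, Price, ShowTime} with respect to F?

{City, MovieID, Price, ShowTime, TicketID}

Start with {MovieID, Price, ShowTime}.
MovieID → City applies; add {City} → now {City, MovieID, Price, ShowTime}.
City → TicketID applies; add {TicketID} → now {City, MovieID, Price, ShowTime, TicketID}.
No further FD applies.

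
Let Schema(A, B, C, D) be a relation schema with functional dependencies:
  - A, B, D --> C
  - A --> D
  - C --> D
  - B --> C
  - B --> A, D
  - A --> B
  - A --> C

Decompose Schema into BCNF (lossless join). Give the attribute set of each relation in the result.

Candidate keys of the original relation: {A}, {B}.
Within {A, B, C, D}: {C}⁺ ∩ {A, B, C, D} = {C, D}, not the whole set, so C --> D violates BCNF; decompose into {C, D} and {A, B, C}.
{C, D} is in BCNF.
{A, B, C} is in BCNF.

{A, B, C}; {C, D}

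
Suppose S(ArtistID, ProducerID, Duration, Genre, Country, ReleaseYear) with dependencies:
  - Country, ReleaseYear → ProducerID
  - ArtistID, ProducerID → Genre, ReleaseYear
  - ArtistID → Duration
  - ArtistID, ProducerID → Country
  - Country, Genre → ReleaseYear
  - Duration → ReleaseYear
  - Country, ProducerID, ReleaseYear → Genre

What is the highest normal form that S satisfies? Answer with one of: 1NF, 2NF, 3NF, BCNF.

Candidate keys: {ArtistID, Country}, {ArtistID, ProducerID}. Prime attributes: {ArtistID, Country, ProducerID}.
Country, ReleaseYear → ProducerID breaks BCNF: {Country, ReleaseYear}⁺ = {Country, Genre, ProducerID, ReleaseYear}, so {Country, ReleaseYear} is not a superkey.
ArtistID → Duration determines the non-prime attribute {Duration} from a non-superkey — 3NF is violated.
The proper key subset {ArtistID} of {ArtistID, Country} determines non-prime {Duration, ReleaseYear}, so the relation is not even in 2NF.

1NF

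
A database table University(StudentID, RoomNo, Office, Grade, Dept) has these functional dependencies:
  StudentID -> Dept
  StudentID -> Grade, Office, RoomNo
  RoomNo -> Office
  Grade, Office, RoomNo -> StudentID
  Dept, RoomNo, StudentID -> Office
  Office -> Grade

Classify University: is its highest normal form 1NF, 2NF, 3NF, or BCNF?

2NF

Candidate keys: {RoomNo}, {StudentID}. Prime attributes: {RoomNo, StudentID}.
Office -> Grade: {Office}⁺ = {Grade, Office}, which is not all of the attributes, so the left side is not a superkey — BCNF is violated.
Office -> Grade has non-prime {Grade} on the right and a non-superkey on the left, so 3NF fails.
All keys have size 1, which rules out partial dependencies — 2NF is satisfied.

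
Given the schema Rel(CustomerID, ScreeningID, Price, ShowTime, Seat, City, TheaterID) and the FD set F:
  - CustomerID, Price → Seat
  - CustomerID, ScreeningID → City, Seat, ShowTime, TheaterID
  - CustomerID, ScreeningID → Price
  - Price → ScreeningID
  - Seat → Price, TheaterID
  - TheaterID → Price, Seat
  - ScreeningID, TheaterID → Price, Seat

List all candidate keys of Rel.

{CustomerID, Price}, {CustomerID, ScreeningID}, {CustomerID, Seat}, {CustomerID, TheaterID}

Attributes never on any right-hand side: {CustomerID} — every candidate key must contain it.
Closure of {CustomerID, Price} is {City, CustomerID, Price, ScreeningID, Seat, ShowTime, TheaterID}, the whole schema; {CustomerID, Price} is a candidate key.
Closure of {CustomerID, ScreeningID} is {City, CustomerID, Price, ScreeningID, Seat, ShowTime, TheaterID}, the whole schema; {CustomerID, ScreeningID} is a candidate key.
Closure of {CustomerID, Seat} is {City, CustomerID, Price, ScreeningID, Seat, ShowTime, TheaterID}, the whole schema; {CustomerID, Seat} is a candidate key.
Closure of {CustomerID, TheaterID} is {City, CustomerID, Price, ScreeningID, Seat, ShowTime, TheaterID}, the whole schema; {CustomerID, TheaterID} is a candidate key.
These are minimal and exhaustive — every other superkey contains one of them.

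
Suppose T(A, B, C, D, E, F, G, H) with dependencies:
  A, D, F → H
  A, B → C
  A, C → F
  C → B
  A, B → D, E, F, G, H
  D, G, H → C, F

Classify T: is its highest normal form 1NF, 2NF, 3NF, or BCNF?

3NF

Candidate keys: {A, B}, {A, C}, {A, D, F, G}, {A, D, G, H}. Prime attributes: {A, B, C, D, F, G, H}.
A, D, F → H breaks BCNF: {A, D, F}⁺ = {A, D, F, H}, so {A, D, F} is not a superkey.
Since {H} ⊆ prime attributes and every other non-superkey FD also has a prime right side, the schema is in 3NF.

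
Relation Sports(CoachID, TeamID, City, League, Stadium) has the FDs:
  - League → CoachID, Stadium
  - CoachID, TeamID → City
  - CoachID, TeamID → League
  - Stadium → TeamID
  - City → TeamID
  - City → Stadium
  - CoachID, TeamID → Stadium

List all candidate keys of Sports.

{City, CoachID}, {CoachID, Stadium}, {CoachID, TeamID}, {League}

{League}⁺ = {City, CoachID, League, Stadium, TeamID}, which is every attribute, so {League} is a candidate key.
{City, CoachID}⁺ = {City, CoachID, League, Stadium, TeamID}, which is every attribute, so {City, CoachID} is a candidate key.
{CoachID, Stadium}⁺ = {City, CoachID, League, Stadium, TeamID}, which is every attribute, so {CoachID, Stadium} is a candidate key.
{CoachID, TeamID}⁺ = {City, CoachID, League, Stadium, TeamID}, which is every attribute, so {CoachID, TeamID} is a candidate key.
These are minimal and exhaustive — every other superkey contains one of them.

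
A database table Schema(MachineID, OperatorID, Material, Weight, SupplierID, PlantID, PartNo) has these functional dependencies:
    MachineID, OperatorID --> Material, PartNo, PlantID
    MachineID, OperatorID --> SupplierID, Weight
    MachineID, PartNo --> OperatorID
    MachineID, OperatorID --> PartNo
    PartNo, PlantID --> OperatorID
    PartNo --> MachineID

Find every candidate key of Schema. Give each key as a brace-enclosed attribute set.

{MachineID, OperatorID}, {PartNo}

{PartNo}⁺ = {MachineID, Material, OperatorID, PartNo, PlantID, SupplierID, Weight}, which is every attribute, so {PartNo} is a candidate key.
{MachineID, OperatorID}⁺ = {MachineID, Material, OperatorID, PartNo, PlantID, SupplierID, Weight}, which is every attribute, so {MachineID, OperatorID} is a candidate key.
Any other superkey properly contains one of these, so there are no further candidate keys.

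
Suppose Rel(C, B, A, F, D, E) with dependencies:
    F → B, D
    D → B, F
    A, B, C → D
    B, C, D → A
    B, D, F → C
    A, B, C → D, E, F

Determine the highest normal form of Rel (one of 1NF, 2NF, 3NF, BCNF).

BCNF

Candidate keys: {A, B, C}, {D}, {F}. Prime attributes: {A, B, C, D, F}.
Every FD has a superkey on the left, so the relation is in BCNF.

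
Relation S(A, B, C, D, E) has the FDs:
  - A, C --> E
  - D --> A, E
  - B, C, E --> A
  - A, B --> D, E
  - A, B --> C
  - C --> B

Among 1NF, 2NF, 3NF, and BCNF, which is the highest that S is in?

3NF

Candidate keys: {A, B}, {A, C}, {B, D}, {C, D}, {C, E}. Prime attributes: {A, B, C, D, E}.
For D --> A, E we have {D}⁺ = {A, D, E}; {D} is not a superkey, so BCNF fails.
But every attribute on its right side ({A, E}) is prime, and the same holds for every other non-superkey FD, so 3NF still holds.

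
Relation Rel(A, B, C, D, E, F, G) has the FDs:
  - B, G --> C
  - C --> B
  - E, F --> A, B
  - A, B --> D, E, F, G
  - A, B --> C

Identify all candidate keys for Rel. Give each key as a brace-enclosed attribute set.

{A, B}, {A, C}, {E, F}

{A, B}⁺ = {A, B, C, D, E, F, G}, which is every attribute, so {A, B} is a candidate key.
{A, C}⁺ = {A, B, C, D, E, F, G}, which is every attribute, so {A, C} is a candidate key.
{E, F}⁺ = {A, B, C, D, E, F, G}, which is every attribute, so {E, F} is a candidate key.
Any other superkey properly contains one of these, so there are no further candidate keys.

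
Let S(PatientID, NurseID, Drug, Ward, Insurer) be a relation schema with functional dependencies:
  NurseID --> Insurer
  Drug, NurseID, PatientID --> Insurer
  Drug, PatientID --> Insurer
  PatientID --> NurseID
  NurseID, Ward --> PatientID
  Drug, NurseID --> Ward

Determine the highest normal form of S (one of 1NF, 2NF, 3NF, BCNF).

1NF

Candidate keys: {Drug, NurseID}, {Drug, PatientID}. Prime attributes: {Drug, NurseID, PatientID}.
NurseID --> Insurer breaks BCNF: {NurseID}⁺ = {Insurer, NurseID}, so {NurseID} is not a superkey.
NurseID --> Insurer has non-prime {Insurer} on the right and a non-superkey on the left, so 3NF fails.
The proper key subset {NurseID} of {Drug, NurseID} determines non-prime {Insurer}, so the relation is not even in 2NF.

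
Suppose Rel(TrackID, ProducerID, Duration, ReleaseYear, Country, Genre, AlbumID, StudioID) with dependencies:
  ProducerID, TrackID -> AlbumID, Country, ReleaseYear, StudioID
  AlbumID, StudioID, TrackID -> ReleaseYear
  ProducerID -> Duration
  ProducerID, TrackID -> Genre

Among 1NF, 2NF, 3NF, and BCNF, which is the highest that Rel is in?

Candidate key: {ProducerID, TrackID}. Prime attributes: {ProducerID, TrackID}.
For AlbumID, StudioID, TrackID -> ReleaseYear we have {AlbumID, StudioID, TrackID}⁺ = {AlbumID, ReleaseYear, StudioID, TrackID}; {AlbumID, StudioID, TrackID} is not a superkey, so BCNF fails.
AlbumID, StudioID, TrackID -> ReleaseYear determines the non-prime attribute {ReleaseYear} from a non-superkey — 3NF is violated.
{ProducerID} is a proper subset of the key {ProducerID, TrackID}, and {ProducerID}⁺ contains the non-prime attribute {Duration} — a partial dependency, so 2NF is violated.

1NF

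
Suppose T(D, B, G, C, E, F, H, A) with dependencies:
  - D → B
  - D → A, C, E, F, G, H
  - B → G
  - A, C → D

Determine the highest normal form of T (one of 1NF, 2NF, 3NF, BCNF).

2NF

Candidate keys: {A, C}, {D}. Prime attributes: {A, C, D}.
For B → G we have {B}⁺ = {B, G}; {B} is not a superkey, so BCNF fails.
B → G determines the non-prime attribute {G} from a non-superkey — 3NF is violated.
Checking every proper subset of each key, none determines a non-prime attribute — 2NF is satisfied.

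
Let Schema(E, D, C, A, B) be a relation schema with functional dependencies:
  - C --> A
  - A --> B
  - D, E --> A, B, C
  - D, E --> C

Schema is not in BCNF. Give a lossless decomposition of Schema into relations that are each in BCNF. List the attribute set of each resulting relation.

{A, B}; {A, C}; {C, D, E}

Candidate key of the original relation: {D, E}.
{A, B, C, D, E}: {C} determines {A, B, C} here but is not a superkey — split on C --> A, B, giving {A, B, C} and {C, D, E}.
{A, B, C}: {A} determines {A, B} here but is not a superkey — split on A --> B, giving {A, B} and {A, C}.
{A, B} is in BCNF.
{A, C} is in BCNF.
{C, D, E} is in BCNF.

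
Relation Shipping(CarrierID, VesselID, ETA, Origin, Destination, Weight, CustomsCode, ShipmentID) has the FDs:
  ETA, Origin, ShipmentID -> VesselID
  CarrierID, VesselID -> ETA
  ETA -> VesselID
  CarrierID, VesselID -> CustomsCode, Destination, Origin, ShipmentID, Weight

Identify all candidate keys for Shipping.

{CarrierID, ETA}, {CarrierID, VesselID}

No FD produces {CarrierID}, so it must be in every candidate key.
{CarrierID, ETA} is a candidate key since {CarrierID, ETA}⁺ = {CarrierID, CustomsCode, Destination, ETA, Origin, ShipmentID, VesselID, Weight} covers every attribute.
{CarrierID, VesselID} is a candidate key since {CarrierID, VesselID}⁺ = {CarrierID, CustomsCode, Destination, ETA, Origin, ShipmentID, VesselID, Weight} covers every attribute.
Any other superkey properly contains one of these, so there are no further candidate keys.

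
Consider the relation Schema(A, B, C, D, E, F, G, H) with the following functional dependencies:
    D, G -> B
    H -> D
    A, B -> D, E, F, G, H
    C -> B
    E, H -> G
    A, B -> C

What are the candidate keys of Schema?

{A, B}, {A, C}, {A, D, G}, {A, E, H}, {A, G, H}

{A} never appears on the right of any FD, so every key must include it.
{A, B}⁺ = {A, B, C, D, E, F, G, H}, which is every attribute, so {A, B} is a candidate key.
{A, C}⁺ = {A, B, C, D, E, F, G, H}, which is every attribute, so {A, C} is a candidate key.
{A, D, G}⁺ = {A, B, C, D, E, F, G, H}, which is every attribute, so {A, D, G} is a candidate key.
{A, E, H}⁺ = {A, B, C, D, E, F, G, H}, which is every attribute, so {A, E, H} is a candidate key.
{A, G, H}⁺ = {A, B, C, D, E, F, G, H}, which is every attribute, so {A, G, H} is a candidate key.
These are minimal and exhaustive — every other superkey contains one of them.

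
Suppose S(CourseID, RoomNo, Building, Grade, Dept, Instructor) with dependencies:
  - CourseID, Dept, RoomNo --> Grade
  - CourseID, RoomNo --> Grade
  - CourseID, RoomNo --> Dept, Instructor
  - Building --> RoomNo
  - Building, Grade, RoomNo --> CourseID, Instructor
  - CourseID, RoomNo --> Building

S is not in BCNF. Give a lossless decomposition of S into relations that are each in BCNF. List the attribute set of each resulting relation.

Candidate keys of the original relation: {Building, CourseID}, {Building, Grade}, {CourseID, RoomNo}.
Within {Building, CourseID, Dept, Grade, Instructor, RoomNo}: {Building}⁺ ∩ {Building, CourseID, Dept, Grade, Instructor, RoomNo} = {Building, RoomNo}, not the whole set, so Building --> RoomNo violates BCNF; decompose into {Building, RoomNo} and {Building, CourseID, Dept, Grade, Instructor}.
{Building, RoomNo} is in BCNF.
{Building, CourseID, Dept, Grade, Instructor} is in BCNF.

{Building, CourseID, Dept, Grade, Instructor}; {Building, RoomNo}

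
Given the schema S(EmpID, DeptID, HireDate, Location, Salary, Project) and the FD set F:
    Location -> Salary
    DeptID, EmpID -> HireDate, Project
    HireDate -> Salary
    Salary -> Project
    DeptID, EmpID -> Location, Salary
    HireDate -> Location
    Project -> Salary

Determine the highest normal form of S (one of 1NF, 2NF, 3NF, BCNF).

Candidate key: {DeptID, EmpID}. Prime attributes: {DeptID, EmpID}.
Location -> Salary: {Location}⁺ = {Location, Project, Salary}, which is not all of the attributes, so the left side is not a superkey — BCNF is violated.
Location -> Salary determines the non-prime attribute {Salary} from a non-superkey — 3NF is violated.
Checking every proper subset of each key, none determines a non-prime attribute — 2NF is satisfied.

2NF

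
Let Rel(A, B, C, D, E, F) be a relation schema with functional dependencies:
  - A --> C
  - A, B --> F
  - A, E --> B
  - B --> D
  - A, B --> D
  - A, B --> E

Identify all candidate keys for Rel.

No FD produces {A}, so it must be in every candidate key.
{A, B}⁺ = {A, B, C, D, E, F} — all of the relation — so {A, B} is a candidate key.
{A, E}⁺ = {A, B, C, D, E, F} — all of the relation — so {A, E} is a candidate key.
These are minimal and exhaustive — every other superkey contains one of them.

{A, B}, {A, E}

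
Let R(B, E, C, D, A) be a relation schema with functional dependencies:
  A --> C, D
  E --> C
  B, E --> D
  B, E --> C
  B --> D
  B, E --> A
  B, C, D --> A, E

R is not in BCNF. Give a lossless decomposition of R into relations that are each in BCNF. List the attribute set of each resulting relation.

{A, B, E}; {A, C, D}

Candidate keys of the original relation: {A, B}, {B, C}, {B, E}.
{A, B, C, D, E}: {A} determines {A, C, D} here but is not a superkey — split on A --> C, D, giving {A, C, D} and {A, B, E}.
{A, C, D}: every determinant is a superkey — BCNF.
{A, B, E}: every determinant is a superkey — BCNF.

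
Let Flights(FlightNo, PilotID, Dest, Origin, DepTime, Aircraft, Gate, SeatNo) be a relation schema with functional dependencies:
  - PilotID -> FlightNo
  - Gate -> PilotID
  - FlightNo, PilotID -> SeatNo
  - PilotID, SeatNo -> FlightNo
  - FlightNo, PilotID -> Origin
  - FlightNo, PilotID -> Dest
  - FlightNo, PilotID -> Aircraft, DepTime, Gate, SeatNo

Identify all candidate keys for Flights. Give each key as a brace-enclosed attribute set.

{Gate} is a candidate key since {Gate}⁺ = {Aircraft, DepTime, Dest, FlightNo, Gate, Origin, PilotID, SeatNo} covers every attribute.
{PilotID} is a candidate key since {PilotID}⁺ = {Aircraft, DepTime, Dest, FlightNo, Gate, Origin, PilotID, SeatNo} covers every attribute.
These are minimal and exhaustive — every other superkey contains one of them.

{Gate}, {PilotID}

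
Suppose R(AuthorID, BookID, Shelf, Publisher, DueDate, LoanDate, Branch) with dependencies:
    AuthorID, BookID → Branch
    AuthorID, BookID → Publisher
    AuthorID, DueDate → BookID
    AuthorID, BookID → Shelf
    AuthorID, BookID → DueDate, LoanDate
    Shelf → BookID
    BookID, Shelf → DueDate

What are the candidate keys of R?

{AuthorID, BookID}, {AuthorID, DueDate}, {AuthorID, Shelf}

{AuthorID} never appears on the right of any FD, so every key must include it.
{AuthorID, BookID}⁺ = {AuthorID, BookID, Branch, DueDate, LoanDate, Publisher, Shelf}, which is every attribute, so {AuthorID, BookID} is a candidate key.
{AuthorID, DueDate}⁺ = {AuthorID, BookID, Branch, DueDate, LoanDate, Publisher, Shelf}, which is every attribute, so {AuthorID, DueDate} is a candidate key.
{AuthorID, Shelf}⁺ = {AuthorID, BookID, Branch, DueDate, LoanDate, Publisher, Shelf}, which is every attribute, so {AuthorID, Shelf} is a candidate key.
Any other superkey properly contains one of these, so there are no further candidate keys.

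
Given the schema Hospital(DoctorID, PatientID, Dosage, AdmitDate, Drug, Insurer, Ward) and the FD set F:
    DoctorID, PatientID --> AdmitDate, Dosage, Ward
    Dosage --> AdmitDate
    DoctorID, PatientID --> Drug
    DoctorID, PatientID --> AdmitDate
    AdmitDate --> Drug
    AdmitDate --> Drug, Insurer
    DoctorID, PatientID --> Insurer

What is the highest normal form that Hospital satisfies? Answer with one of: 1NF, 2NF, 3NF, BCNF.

Candidate key: {DoctorID, PatientID}. Prime attributes: {DoctorID, PatientID}.
For Dosage --> AdmitDate we have {Dosage}⁺ = {AdmitDate, Dosage, Drug, Insurer}; {Dosage} is not a superkey, so BCNF fails.
Dosage --> AdmitDate determines the non-prime attribute {AdmitDate} from a non-superkey — 3NF is violated.
No non-prime attribute depends on a proper subset of any candidate key, so 2NF holds.

2NF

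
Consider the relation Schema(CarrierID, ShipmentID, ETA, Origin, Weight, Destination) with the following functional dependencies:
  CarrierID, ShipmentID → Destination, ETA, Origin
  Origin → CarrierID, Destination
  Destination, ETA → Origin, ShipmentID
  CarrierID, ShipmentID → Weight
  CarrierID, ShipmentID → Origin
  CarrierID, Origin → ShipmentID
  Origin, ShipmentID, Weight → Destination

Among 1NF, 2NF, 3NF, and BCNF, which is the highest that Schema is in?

BCNF

Candidate keys: {CarrierID, ShipmentID}, {Destination, ETA}, {Origin}. Prime attributes: {CarrierID, Destination, ETA, Origin, ShipmentID}.
Each dependency's left side is a superkey — BCNF holds.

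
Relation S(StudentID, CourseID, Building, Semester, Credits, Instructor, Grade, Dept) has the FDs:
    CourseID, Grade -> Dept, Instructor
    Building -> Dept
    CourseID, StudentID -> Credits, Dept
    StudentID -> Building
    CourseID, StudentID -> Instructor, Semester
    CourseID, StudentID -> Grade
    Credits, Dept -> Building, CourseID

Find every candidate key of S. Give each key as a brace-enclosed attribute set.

{CourseID, StudentID}, {Credits, StudentID}

No FD produces {StudentID}, so it must be in every candidate key.
Closure of {CourseID, StudentID} is {Building, CourseID, Credits, Dept, Grade, Instructor, Semester, StudentID}, the whole schema; {CourseID, StudentID} is a candidate key.
Closure of {Credits, StudentID} is {Building, CourseID, Credits, Dept, Grade, Instructor, Semester, StudentID}, the whole schema; {Credits, StudentID} is a candidate key.
Any other superkey properly contains one of these, so there are no further candidate keys.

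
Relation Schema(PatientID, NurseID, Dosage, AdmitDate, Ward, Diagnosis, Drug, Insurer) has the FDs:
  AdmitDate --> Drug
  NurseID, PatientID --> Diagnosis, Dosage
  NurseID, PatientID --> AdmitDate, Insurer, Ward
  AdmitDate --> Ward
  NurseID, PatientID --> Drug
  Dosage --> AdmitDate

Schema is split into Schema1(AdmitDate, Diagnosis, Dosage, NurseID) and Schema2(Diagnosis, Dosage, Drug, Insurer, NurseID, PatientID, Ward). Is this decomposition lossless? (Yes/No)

Schema1 ∩ Schema2 = {Diagnosis, Dosage, NurseID}; its closure under F is {AdmitDate, Diagnosis, Dosage, Drug, NurseID, Ward}.
This includes all of Schema1, so the common attributes are a superkey of Schema1 — the join is lossless.

Yes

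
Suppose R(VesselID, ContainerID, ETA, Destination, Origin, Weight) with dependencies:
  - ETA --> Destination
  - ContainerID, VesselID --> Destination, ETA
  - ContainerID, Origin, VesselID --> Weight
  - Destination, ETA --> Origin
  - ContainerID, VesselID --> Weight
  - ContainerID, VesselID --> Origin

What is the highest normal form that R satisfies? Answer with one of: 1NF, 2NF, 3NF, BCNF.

2NF

Candidate key: {ContainerID, VesselID}. Prime attributes: {ContainerID, VesselID}.
ETA --> Destination breaks BCNF: {ETA}⁺ = {Destination, ETA, Origin}, so {ETA} is not a superkey.
Because {Destination} is non-prime and the left side of ETA --> Destination is not a superkey, the relation is not in 3NF.
No proper subset of a key has a non-prime attribute in its closure, so there is no partial dependency; 2NF holds.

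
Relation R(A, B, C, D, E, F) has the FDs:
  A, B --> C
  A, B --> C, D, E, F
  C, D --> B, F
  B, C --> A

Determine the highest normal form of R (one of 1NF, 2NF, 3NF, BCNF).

BCNF

Candidate keys: {A, B}, {B, C}, {C, D}. Prime attributes: {A, B, C, D}.
Each dependency's left side is a superkey — BCNF holds.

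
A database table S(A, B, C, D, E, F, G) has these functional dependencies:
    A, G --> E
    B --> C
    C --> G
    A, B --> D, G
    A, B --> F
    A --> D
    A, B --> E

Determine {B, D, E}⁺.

Start with {B, D, E}.
B --> C applies; add {C} → now {B, C, D, E}.
C --> G applies; add {G} → now {B, C, D, E, G}.
No further FD applies.

{B, C, D, E, G}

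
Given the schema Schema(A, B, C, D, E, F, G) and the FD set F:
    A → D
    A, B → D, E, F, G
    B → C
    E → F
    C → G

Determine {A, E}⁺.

Start with {A, E}.
A → D applies; add {D} → now {A, D, E}.
E → F applies; add {F} → now {A, D, E, F}.
No further FD applies.

{A, D, E, F}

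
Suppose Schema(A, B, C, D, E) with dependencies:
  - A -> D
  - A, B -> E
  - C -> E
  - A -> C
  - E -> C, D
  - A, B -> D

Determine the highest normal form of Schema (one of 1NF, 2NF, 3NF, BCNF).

1NF

Candidate key: {A, B}. Prime attributes: {A, B}.
A -> D: {A}⁺ = {A, C, D, E}, which is not all of the attributes, so the left side is not a superkey — BCNF is violated.
A -> D determines the non-prime attribute {D} from a non-superkey — 3NF is violated.
The proper key subset {A} of {A, B} determines non-prime {C, D, E}, so the relation is not even in 2NF.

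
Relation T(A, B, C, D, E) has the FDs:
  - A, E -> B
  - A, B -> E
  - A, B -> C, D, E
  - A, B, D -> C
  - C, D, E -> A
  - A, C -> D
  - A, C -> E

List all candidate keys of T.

{A, B}, {A, C}, {A, E}, {C, D, E}

{A, B} is a candidate key since {A, B}⁺ = {A, B, C, D, E} covers every attribute.
{A, C} is a candidate key since {A, C}⁺ = {A, B, C, D, E} covers every attribute.
{A, E} is a candidate key since {A, E}⁺ = {A, B, C, D, E} covers every attribute.
{C, D, E} is a candidate key since {C, D, E}⁺ = {A, B, C, D, E} covers every attribute.
These are minimal and exhaustive — every other superkey contains one of them.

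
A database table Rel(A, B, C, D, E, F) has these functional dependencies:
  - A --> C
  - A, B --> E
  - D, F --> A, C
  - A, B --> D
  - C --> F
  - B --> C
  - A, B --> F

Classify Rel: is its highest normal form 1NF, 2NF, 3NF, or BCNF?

Candidate keys: {A, B}, {B, D}. Prime attributes: {A, B, D}.
A --> C: {A}⁺ = {A, C, F}, which is not all of the attributes, so the left side is not a superkey — BCNF is violated.
A --> C determines the non-prime attribute {C} from a non-superkey — 3NF is violated.
Since {A} ⊂ {A, B} and {A}⁺ ⊇ {C, F} with {C, F} non-prime, there is a partial dependency; 2NF fails.

1NF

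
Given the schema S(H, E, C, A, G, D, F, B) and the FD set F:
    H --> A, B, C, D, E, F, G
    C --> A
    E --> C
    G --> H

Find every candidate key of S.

Closure of {G} is {A, B, C, D, E, F, G, H}, the whole schema; {G} is a candidate key.
Closure of {H} is {A, B, C, D, E, F, G, H}, the whole schema; {H} is a candidate key.
These are minimal and exhaustive — every other superkey contains one of them.

{G}, {H}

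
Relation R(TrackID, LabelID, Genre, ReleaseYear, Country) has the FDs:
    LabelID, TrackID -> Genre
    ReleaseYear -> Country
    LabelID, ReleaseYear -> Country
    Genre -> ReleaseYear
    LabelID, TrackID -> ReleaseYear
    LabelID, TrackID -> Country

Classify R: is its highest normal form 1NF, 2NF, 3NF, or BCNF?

2NF

Candidate key: {LabelID, TrackID}. Prime attributes: {LabelID, TrackID}.
For ReleaseYear -> Country we have {ReleaseYear}⁺ = {Country, ReleaseYear}; {ReleaseYear} is not a superkey, so BCNF fails.
Because {Country} is non-prime and the left side of ReleaseYear -> Country is not a superkey, the relation is not in 3NF.
No non-prime attribute depends on a proper subset of any candidate key, so 2NF holds.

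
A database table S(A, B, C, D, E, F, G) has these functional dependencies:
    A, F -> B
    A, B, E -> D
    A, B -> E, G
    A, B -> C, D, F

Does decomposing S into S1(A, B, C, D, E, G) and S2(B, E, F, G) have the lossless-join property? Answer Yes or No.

No

The shared attributes are {B, E, G} and {B, E, G}⁺ = {B, E, G}.
S1 ⊄ {B, E, G} and S2 ⊄ {B, E, G}, so the split is lossy.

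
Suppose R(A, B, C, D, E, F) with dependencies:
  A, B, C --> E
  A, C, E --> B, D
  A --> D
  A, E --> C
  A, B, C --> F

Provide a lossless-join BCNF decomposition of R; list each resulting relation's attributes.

{A, B, C, E, F}; {A, D}

Candidate keys of the original relation: {A, B, C}, {A, E}.
{A, B, C, D, E, F}: {A} determines {A, D} here but is not a superkey — split on A --> D, giving {A, D} and {A, B, C, E, F}.
{A, D}: every determinant is a superkey — BCNF.
{A, B, C, E, F}: every determinant is a superkey — BCNF.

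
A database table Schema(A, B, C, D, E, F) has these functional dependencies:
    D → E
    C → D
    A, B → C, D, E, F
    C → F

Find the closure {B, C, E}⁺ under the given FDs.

Start with {B, C, E}.
C → D applies; add {D} → now {B, C, D, E}.
C → F applies; add {F} → now {B, C, D, E, F}.
No further FD applies.

{B, C, D, E, F}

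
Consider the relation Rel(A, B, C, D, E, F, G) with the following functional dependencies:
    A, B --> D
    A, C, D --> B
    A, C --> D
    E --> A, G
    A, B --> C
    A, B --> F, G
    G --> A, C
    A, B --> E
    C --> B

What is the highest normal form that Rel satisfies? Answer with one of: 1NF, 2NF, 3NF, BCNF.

Candidate keys: {A, B}, {A, C}, {E}, {G}. Prime attributes: {A, B, C, E, G}.
C --> B: {C}⁺ = {B, C}, which is not all of the attributes, so the left side is not a superkey — BCNF is violated.
But every attribute on its right side ({B}) is prime, and the same holds for every other non-superkey FD, so 3NF still holds.

3NF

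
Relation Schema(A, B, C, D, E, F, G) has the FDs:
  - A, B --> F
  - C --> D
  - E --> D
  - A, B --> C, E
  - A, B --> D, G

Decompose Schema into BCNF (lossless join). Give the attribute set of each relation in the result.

Candidate key of the original relation: {A, B}.
{A, B, C, D, E, F, G}: {C} determines {C, D} here but is not a superkey — split on C --> D, giving {C, D} and {A, B, C, E, F, G}.
{C, D} is in BCNF.
{A, B, C, E, F, G} is in BCNF.

{A, B, C, E, F, G}; {C, D}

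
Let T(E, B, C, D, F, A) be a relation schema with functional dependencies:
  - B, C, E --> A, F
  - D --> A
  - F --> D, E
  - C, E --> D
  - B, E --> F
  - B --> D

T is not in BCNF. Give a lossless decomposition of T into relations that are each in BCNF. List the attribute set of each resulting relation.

Candidate keys of the original relation: {B, C, E}, {B, C, F}.
{A, B, C, D, E, F}: {D} determines {A, D} here but is not a superkey — split on D --> A, giving {A, D} and {B, C, D, E, F}.
{A, D} has no BCNF violation.
{B, C, D, E, F}: {F} determines {D, E, F} here but is not a superkey — split on F --> D, E, giving {D, E, F} and {B, C, F}.
{D, E, F} has no BCNF violation.
{B, C, F} has no BCNF violation.

{A, D}; {B, C, F}; {D, E, F}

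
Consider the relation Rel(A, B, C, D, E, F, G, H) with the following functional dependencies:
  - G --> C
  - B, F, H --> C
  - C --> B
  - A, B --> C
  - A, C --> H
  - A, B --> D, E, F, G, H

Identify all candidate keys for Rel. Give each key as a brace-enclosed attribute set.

Attributes never on any right-hand side: {A} — every candidate key must contain it.
{A, B} is a candidate key since {A, B}⁺ = {A, B, C, D, E, F, G, H} covers every attribute.
{A, C} is a candidate key since {A, C}⁺ = {A, B, C, D, E, F, G, H} covers every attribute.
{A, G} is a candidate key since {A, G}⁺ = {A, B, C, D, E, F, G, H} covers every attribute.
Any other superkey properly contains one of these, so there are no further candidate keys.

{A, B}, {A, C}, {A, G}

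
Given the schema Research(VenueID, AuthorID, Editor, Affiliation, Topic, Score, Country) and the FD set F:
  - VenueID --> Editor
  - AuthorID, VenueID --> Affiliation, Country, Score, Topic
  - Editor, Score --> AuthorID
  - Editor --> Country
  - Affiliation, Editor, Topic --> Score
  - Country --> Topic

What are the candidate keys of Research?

{Affiliation, VenueID}, {AuthorID, VenueID}, {Score, VenueID}

{VenueID} never appears on the right of any FD, so every key must include it.
{Affiliation, VenueID}⁺ = {Affiliation, AuthorID, Country, Editor, Score, Topic, VenueID}, which is every attribute, so {Affiliation, VenueID} is a candidate key.
{AuthorID, VenueID}⁺ = {Affiliation, AuthorID, Country, Editor, Score, Topic, VenueID}, which is every attribute, so {AuthorID, VenueID} is a candidate key.
{Score, VenueID}⁺ = {Affiliation, AuthorID, Country, Editor, Score, Topic, VenueID}, which is every attribute, so {Score, VenueID} is a candidate key.
Any other superkey properly contains one of these, so there are no further candidate keys.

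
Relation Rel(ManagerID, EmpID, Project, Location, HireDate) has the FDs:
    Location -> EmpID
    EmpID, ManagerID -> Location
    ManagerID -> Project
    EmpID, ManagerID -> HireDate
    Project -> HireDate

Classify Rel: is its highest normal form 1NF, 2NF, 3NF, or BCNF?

Candidate keys: {EmpID, ManagerID}, {Location, ManagerID}. Prime attributes: {EmpID, Location, ManagerID}.
Location -> EmpID: {Location}⁺ = {EmpID, Location}, which is not all of the attributes, so the left side is not a superkey — BCNF is violated.
Because {Project} is non-prime and the left side of ManagerID -> Project is not a superkey, the relation is not in 3NF.
Since {ManagerID} ⊂ {EmpID, ManagerID} and {ManagerID}⁺ ⊇ {HireDate, Project} with {HireDate, Project} non-prime, there is a partial dependency; 2NF fails.

1NF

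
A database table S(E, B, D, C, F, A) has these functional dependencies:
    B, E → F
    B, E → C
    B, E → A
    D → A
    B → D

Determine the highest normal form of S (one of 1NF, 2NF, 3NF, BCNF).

1NF

Candidate key: {B, E}. Prime attributes: {B, E}.
D → A: {D}⁺ = {A, D}, which is not all of the attributes, so the left side is not a superkey — BCNF is violated.
Because {A} is non-prime and the left side of D → A is not a superkey, the relation is not in 3NF.
{B} is a proper subset of the key {B, E}, and {B}⁺ contains the non-prime attributes {A, D} — a partial dependency, so 2NF is violated.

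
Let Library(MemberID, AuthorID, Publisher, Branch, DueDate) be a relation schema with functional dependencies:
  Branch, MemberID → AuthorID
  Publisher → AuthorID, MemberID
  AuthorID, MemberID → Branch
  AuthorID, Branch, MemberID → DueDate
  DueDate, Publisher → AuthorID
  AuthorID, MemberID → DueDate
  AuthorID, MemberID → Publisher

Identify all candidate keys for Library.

{Publisher}⁺ = {AuthorID, Branch, DueDate, MemberID, Publisher} — all of the relation — so {Publisher} is a candidate key.
{AuthorID, MemberID}⁺ = {AuthorID, Branch, DueDate, MemberID, Publisher} — all of the relation — so {AuthorID, MemberID} is a candidate key.
{Branch, MemberID}⁺ = {AuthorID, Branch, DueDate, MemberID, Publisher} — all of the relation — so {Branch, MemberID} is a candidate key.
Any other superkey properly contains one of these, so there are no further candidate keys.

{AuthorID, MemberID}, {Branch, MemberID}, {Publisher}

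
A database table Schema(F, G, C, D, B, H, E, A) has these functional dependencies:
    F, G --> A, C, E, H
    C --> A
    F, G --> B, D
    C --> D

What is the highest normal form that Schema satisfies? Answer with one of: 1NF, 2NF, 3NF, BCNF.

Candidate key: {F, G}. Prime attributes: {F, G}.
C --> A: {C}⁺ = {A, C, D}, which is not all of the attributes, so the left side is not a superkey — BCNF is violated.
C --> A determines the non-prime attribute {A} from a non-superkey — 3NF is violated.
No non-prime attribute depends on a proper subset of any candidate key, so 2NF holds.

2NF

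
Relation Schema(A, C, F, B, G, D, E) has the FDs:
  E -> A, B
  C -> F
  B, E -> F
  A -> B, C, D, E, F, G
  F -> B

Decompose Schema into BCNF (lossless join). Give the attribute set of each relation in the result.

Candidate keys of the original relation: {A}, {E}.
{A, B, C, D, E, F, G}: {C} determines {B, C, F} here but is not a superkey — split on C -> B, F, giving {B, C, F} and {A, C, D, E, G}.
{B, C, F}: {F} determines {B, F} here but is not a superkey — split on F -> B, giving {B, F} and {C, F}.
{B, F}: every determinant is a superkey — BCNF.
{C, F}: every determinant is a superkey — BCNF.
{A, C, D, E, G}: every determinant is a superkey — BCNF.

{A, C, D, E, G}; {B, F}; {C, F}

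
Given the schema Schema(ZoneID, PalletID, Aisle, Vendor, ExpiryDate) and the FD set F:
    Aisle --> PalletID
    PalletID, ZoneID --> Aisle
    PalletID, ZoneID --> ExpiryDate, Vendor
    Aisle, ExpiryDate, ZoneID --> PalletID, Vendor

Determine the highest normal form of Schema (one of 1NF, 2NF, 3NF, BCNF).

3NF

Candidate keys: {Aisle, ZoneID}, {PalletID, ZoneID}. Prime attributes: {Aisle, PalletID, ZoneID}.
Aisle --> PalletID: {Aisle}⁺ = {Aisle, PalletID}, which is not all of the attributes, so the left side is not a superkey — BCNF is violated.
Its right-hand attributes {PalletID} are all prime, as are those of every other non-superkey FD — the relation is in 3NF.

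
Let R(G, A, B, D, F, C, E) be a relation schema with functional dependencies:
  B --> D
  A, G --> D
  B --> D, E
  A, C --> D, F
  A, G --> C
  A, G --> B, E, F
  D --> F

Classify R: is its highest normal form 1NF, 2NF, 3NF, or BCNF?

2NF

Candidate key: {A, G}. Prime attributes: {A, G}.
For B --> D we have {B}⁺ = {B, D, E, F}; {B} is not a superkey, so BCNF fails.
B --> D determines the non-prime attribute {D} from a non-superkey — 3NF is violated.
No proper subset of a key has a non-prime attribute in its closure, so there is no partial dependency; 2NF holds.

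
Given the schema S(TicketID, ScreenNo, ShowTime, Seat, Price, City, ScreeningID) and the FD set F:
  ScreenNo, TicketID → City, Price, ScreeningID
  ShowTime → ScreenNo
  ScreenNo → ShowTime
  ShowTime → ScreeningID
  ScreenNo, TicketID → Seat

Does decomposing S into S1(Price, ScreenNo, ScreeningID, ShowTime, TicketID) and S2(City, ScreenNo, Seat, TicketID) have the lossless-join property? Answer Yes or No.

Yes

The shared attributes are {ScreenNo, TicketID} and {ScreenNo, TicketID}⁺ = {City, Price, ScreenNo, ScreeningID, Seat, ShowTime, TicketID}.
Since S1 ⊆ {City, Price, ScreenNo, ScreeningID, Seat, ShowTime, TicketID}, the intersection is a superkey of S1; the decomposition is lossless.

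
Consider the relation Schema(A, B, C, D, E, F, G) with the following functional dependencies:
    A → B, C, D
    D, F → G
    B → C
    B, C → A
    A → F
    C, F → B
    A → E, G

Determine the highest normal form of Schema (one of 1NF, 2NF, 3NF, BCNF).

Candidate keys: {A}, {B}, {C, F}. Prime attributes: {A, B, C, F}.
D, F → G breaks BCNF: {D, F}⁺ = {D, F, G}, so {D, F} is not a superkey.
Because {G} is non-prime and the left side of D, F → G is not a superkey, the relation is not in 3NF.
Checking every proper subset of each key, none determines a non-prime attribute — 2NF is satisfied.

2NF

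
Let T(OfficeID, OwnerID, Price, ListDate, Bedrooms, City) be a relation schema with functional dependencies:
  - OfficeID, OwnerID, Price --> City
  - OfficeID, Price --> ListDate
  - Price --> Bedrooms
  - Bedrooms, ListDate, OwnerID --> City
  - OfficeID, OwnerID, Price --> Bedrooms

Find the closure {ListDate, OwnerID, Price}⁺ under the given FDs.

{Bedrooms, City, ListDate, OwnerID, Price}

Start with {ListDate, OwnerID, Price}.
Price --> Bedrooms applies; add {Bedrooms} → now {Bedrooms, ListDate, OwnerID, Price}.
Bedrooms, ListDate, OwnerID --> City applies; add {City} → now {Bedrooms, City, ListDate, OwnerID, Price}.
No further FD applies.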